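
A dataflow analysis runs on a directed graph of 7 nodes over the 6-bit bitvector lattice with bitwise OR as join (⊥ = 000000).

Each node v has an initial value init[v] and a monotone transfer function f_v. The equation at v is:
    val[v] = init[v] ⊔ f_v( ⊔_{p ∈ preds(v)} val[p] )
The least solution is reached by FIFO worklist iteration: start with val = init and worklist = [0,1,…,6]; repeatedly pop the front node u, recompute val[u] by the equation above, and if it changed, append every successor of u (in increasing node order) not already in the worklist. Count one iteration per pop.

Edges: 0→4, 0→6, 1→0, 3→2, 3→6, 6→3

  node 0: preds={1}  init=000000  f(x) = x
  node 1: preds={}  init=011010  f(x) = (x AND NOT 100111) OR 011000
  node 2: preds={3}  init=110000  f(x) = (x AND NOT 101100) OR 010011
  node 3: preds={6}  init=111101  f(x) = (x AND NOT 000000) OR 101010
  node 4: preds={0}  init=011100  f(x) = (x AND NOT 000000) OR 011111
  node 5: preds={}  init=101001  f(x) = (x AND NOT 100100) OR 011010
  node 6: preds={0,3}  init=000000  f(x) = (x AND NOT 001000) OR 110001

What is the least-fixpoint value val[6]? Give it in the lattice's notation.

Iteration log — 9 steps:
  step 1. node 0  ⊔preds=011010  new=011010  old=000000  +wl: 
  step 2. node 1  ⊔preds=000000  new=011010  stable
  step 3. node 2  ⊔preds=111101  new=110011  old=110000  +wl: 
  step 4. node 3  ⊔preds=000000  new=111111  old=111101  +wl: 2
  step 5. node 4  ⊔preds=011010  new=011111  old=011100  +wl: 
  step 6. node 5  ⊔preds=000000  new=111011  old=101001  +wl: 
  step 7. node 6  ⊔preds=111111  new=110111  old=000000  +wl: 3
  step 8. node 2  ⊔preds=111111  new=110011  stable
  step 9. node 3  ⊔preds=110111  new=111111  stable

Least fixpoint reached:
  node 0: 011010
  node 1: 011010
  node 2: 110011
  node 3: 111111
  node 4: 011111
  node 5: 111011
  node 6: 110111

110111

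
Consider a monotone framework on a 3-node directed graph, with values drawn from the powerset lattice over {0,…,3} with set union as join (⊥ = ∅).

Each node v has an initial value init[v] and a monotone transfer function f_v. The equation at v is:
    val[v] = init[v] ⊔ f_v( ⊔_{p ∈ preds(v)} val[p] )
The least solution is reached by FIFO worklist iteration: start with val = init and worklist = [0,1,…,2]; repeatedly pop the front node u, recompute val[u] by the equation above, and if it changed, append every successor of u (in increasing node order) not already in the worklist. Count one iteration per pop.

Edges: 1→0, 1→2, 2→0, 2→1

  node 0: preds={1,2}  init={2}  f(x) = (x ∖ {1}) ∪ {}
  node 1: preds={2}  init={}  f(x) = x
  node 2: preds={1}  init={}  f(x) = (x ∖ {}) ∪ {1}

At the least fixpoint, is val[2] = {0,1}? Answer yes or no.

Worklist (7 pops):
  #1 pop 0: in={} → {2} (no change)
  #2 pop 1: in={} → {} (no change)
  #3 pop 2: in={} → {1} (was {}); enqueue [0,1]
  #4 pop 0: in={1} → {2} (no change)
  #5 pop 1: in={1} → {1} (was {}); enqueue [0,2]
  #6 pop 0: in={1} → {2} (no change)
  #7 pop 2: in={1} → {1} (no change)

Fixpoint:
  val[0] = {2}
  val[1] = {1}
  val[2] = {1}

no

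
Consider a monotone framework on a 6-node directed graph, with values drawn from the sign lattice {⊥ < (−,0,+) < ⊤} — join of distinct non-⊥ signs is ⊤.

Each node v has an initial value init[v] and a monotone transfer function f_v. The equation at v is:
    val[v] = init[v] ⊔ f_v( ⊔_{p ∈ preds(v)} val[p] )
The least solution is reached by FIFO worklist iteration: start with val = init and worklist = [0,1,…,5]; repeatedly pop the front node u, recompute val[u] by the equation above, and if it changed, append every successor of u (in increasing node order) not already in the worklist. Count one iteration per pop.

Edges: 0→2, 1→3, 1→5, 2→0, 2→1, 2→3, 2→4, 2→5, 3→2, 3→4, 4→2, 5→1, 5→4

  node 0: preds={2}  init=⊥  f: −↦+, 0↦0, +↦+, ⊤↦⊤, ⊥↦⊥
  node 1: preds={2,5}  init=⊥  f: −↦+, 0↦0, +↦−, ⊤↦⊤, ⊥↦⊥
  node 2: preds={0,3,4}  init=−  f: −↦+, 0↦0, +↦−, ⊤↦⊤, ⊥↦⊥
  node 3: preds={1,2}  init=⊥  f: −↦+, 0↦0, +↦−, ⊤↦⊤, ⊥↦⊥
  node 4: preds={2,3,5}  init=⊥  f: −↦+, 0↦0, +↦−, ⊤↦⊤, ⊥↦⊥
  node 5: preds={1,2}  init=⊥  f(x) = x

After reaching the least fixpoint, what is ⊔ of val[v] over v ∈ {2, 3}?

Iteration log — 13 steps:
  step 1. node 0  ⊔preds=−  new=+  old=⊥  +wl: 
  step 2. node 1  ⊔preds=−  new=+  old=⊥  +wl: 
  step 3. node 2  ⊔preds=+  new=−  stable
  step 4. node 3  ⊔preds=⊤  new=⊤  old=⊥  +wl: 2
  step 5. node 4  ⊔preds=⊤  new=⊤  old=⊥  +wl: 
  step 6. node 5  ⊔preds=⊤  new=⊤  old=⊥  +wl: 1,4
  step 7. node 2  ⊔preds=⊤  new=⊤  old=−  +wl: 0,3,5
  step 8. node 1  ⊔preds=⊤  new=⊤  old=+  +wl: 
  step 9. node 4  ⊔preds=⊤  new=⊤  stable
  step 10. node 0  ⊔preds=⊤  new=⊤  old=+  +wl: 2
  step 11. node 3  ⊔preds=⊤  new=⊤  stable
  step 12. node 5  ⊔preds=⊤  new=⊤  stable
  step 13. node 2  ⊔preds=⊤  new=⊤  stable

Least fixpoint reached:
  node 0: ⊤
  node 1: ⊤
  node 2: ⊤
  node 3: ⊤
  node 4: ⊤
  node 5: ⊤

⊤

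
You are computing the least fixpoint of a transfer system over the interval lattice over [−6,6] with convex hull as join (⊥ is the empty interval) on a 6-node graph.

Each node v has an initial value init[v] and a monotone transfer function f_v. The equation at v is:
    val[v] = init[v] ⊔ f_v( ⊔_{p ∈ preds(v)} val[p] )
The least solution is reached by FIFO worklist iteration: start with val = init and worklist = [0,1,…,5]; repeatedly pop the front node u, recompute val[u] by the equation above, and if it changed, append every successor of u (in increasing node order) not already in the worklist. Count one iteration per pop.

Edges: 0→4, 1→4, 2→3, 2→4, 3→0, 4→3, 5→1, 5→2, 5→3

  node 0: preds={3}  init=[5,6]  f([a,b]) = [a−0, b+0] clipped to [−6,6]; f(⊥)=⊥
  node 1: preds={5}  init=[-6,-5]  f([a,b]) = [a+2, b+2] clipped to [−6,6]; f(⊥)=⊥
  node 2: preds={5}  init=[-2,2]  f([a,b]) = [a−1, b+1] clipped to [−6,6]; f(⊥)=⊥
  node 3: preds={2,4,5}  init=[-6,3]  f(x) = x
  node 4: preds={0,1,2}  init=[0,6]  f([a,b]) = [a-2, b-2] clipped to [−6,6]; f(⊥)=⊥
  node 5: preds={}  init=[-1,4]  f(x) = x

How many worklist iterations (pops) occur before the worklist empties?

Trace (8 dequeues):
  [1] u=0 | in [-6,3] | out [-6,6] | prev [5,6] | push {}
  [2] u=1 | in [-1,4] | out [-6,6] | prev [-6,-5] | push {}
  [3] u=2 | in [-1,4] | out [-2,5] | prev [-2,2] | push {}
  [4] u=3 | in [-2,6] | out [-6,6] | prev [-6,3] | push {0}
  [5] u=4 | in [-6,6] | out [-6,6] | prev [0,6] | push {3}
  [6] u=5 | in ⊥ | out [-1,4] | ==
  [7] u=0 | in [-6,6] | out [-6,6] | ==
  [8] u=3 | in [-6,6] | out [-6,6] | ==

Converged values:
  [0] [-6,6]
  [1] [-6,6]
  [2] [-2,5]
  [3] [-6,6]
  [4] [-6,6]
  [5] [-1,4]

8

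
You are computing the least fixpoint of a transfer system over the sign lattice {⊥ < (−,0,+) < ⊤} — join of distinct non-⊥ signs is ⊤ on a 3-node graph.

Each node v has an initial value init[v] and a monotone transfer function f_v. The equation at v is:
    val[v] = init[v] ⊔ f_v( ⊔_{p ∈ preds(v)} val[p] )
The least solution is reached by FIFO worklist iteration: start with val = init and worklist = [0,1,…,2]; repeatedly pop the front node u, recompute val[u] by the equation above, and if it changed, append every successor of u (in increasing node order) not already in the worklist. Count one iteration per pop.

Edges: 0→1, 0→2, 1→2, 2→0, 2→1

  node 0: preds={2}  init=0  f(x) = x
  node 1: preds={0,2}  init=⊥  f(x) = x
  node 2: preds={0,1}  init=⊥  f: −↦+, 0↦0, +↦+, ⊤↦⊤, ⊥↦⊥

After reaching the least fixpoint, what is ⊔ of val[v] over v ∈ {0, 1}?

Worklist (5 pops):
  #1 pop 0: in=⊥ → 0 (no change)
  #2 pop 1: in=0 → 0 (was ⊥); enqueue []
  #3 pop 2: in=0 → 0 (was ⊥); enqueue [0,1]
  #4 pop 0: in=0 → 0 (no change)
  #5 pop 1: in=0 → 0 (no change)

Fixpoint:
  val[0] = 0
  val[1] = 0
  val[2] = 0

0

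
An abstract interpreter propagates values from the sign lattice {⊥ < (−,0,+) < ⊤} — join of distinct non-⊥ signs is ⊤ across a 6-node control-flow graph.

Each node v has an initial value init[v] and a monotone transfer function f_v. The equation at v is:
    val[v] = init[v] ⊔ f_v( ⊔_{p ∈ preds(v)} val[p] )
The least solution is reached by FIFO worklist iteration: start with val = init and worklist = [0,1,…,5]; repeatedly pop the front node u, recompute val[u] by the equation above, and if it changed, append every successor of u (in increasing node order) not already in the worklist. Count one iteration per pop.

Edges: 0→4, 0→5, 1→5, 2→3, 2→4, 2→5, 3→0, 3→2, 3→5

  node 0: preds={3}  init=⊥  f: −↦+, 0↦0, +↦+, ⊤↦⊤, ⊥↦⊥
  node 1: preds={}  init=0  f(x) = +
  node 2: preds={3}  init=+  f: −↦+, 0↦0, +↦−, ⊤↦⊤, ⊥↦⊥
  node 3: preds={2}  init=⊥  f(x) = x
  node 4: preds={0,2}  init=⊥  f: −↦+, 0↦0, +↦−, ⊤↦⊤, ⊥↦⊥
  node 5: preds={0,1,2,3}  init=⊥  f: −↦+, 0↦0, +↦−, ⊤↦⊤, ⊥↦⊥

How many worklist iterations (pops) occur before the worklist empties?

Iteration log — 15 steps:
  step 1. node 0  ⊔preds=⊥  new=⊥  stable
  step 2. node 1  ⊔preds=⊥  new=⊤  old=0  +wl: 
  step 3. node 2  ⊔preds=⊥  new=+  stable
  step 4. node 3  ⊔preds=+  new=+  old=⊥  +wl: 0,2
  step 5. node 4  ⊔preds=+  new=−  old=⊥  +wl: 
  step 6. node 5  ⊔preds=⊤  new=⊤  old=⊥  +wl: 
  step 7. node 0  ⊔preds=+  new=+  old=⊥  +wl: 4,5
  step 8. node 2  ⊔preds=+  new=⊤  old=+  +wl: 3
  step 9. node 4  ⊔preds=⊤  new=⊤  old=−  +wl: 
  step 10. node 5  ⊔preds=⊤  new=⊤  stable
  step 11. node 3  ⊔preds=⊤  new=⊤  old=+  +wl: 0,2,5
  step 12. node 0  ⊔preds=⊤  new=⊤  old=+  +wl: 4
  step 13. node 2  ⊔preds=⊤  new=⊤  stable
  step 14. node 5  ⊔preds=⊤  new=⊤  stable
  step 15. node 4  ⊔preds=⊤  new=⊤  stable

Least fixpoint reached:
  node 0: ⊤
  node 1: ⊤
  node 2: ⊤
  node 3: ⊤
  node 4: ⊤
  node 5: ⊤

15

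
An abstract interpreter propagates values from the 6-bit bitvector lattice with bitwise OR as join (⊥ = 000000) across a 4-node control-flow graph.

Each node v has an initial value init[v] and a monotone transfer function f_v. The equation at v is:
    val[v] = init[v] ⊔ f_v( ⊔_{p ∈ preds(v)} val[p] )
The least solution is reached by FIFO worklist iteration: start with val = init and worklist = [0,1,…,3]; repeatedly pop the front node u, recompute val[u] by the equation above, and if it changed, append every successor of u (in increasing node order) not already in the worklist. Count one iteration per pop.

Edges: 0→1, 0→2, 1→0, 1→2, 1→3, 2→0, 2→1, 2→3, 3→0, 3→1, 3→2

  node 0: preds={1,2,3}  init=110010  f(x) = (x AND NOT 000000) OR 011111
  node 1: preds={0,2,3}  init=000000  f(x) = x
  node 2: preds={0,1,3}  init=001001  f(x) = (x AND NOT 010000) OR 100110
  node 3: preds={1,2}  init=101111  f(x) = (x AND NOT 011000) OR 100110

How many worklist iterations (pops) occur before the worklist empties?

6

Trace (6 dequeues):
  [1] u=0 | in 101111 | out 111111 | prev 110010 | push {}
  [2] u=1 | in 111111 | out 111111 | prev 000000 | push {0}
  [3] u=2 | in 111111 | out 101111 | prev 001001 | push {1}
  [4] u=3 | in 111111 | out 101111 | ==
  [5] u=0 | in 111111 | out 111111 | ==
  [6] u=1 | in 111111 | out 111111 | ==

Converged values:
  [0] 111111
  [1] 111111
  [2] 101111
  [3] 101111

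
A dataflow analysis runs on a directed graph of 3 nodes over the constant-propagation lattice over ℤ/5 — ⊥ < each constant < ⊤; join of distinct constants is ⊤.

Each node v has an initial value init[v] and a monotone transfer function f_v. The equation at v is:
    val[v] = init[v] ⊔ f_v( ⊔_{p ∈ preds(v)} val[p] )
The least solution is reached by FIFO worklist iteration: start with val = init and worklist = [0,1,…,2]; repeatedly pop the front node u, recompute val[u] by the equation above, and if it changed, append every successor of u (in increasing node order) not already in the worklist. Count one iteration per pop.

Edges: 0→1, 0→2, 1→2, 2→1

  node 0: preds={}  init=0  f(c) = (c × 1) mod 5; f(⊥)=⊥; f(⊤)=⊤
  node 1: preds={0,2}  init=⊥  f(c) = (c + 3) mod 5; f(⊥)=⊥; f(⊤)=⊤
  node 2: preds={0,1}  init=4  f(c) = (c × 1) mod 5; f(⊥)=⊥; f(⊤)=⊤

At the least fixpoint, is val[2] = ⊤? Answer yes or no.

yes

Worklist (4 pops):
  #1 pop 0: in=⊥ → 0 (no change)
  #2 pop 1: in=⊤ → ⊤ (was ⊥); enqueue []
  #3 pop 2: in=⊤ → ⊤ (was 4); enqueue [1]
  #4 pop 1: in=⊤ → ⊤ (no change)

Fixpoint:
  val[0] = 0
  val[1] = ⊤
  val[2] = ⊤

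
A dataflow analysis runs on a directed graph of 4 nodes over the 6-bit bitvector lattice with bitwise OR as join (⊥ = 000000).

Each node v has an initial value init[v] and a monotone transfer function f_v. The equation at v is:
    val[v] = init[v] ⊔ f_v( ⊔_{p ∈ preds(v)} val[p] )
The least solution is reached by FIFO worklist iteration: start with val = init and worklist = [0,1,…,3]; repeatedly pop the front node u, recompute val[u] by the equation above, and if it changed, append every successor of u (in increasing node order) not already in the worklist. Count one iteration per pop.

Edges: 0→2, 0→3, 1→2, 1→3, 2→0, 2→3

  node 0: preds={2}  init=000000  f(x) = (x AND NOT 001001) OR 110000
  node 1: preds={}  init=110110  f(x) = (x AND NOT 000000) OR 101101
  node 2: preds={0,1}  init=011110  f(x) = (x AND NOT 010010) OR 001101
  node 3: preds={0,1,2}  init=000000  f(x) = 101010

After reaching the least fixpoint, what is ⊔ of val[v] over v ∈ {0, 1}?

Iteration log — 5 steps:
  step 1. node 0  ⊔preds=011110  new=110110  old=000000  +wl: 
  step 2. node 1  ⊔preds=000000  new=111111  old=110110  +wl: 
  step 3. node 2  ⊔preds=111111  new=111111  old=011110  +wl: 0
  step 4. node 3  ⊔preds=111111  new=101010  old=000000  +wl: 
  step 5. node 0  ⊔preds=111111  new=110110  stable

Least fixpoint reached:
  node 0: 110110
  node 1: 111111
  node 2: 111111
  node 3: 101010

111111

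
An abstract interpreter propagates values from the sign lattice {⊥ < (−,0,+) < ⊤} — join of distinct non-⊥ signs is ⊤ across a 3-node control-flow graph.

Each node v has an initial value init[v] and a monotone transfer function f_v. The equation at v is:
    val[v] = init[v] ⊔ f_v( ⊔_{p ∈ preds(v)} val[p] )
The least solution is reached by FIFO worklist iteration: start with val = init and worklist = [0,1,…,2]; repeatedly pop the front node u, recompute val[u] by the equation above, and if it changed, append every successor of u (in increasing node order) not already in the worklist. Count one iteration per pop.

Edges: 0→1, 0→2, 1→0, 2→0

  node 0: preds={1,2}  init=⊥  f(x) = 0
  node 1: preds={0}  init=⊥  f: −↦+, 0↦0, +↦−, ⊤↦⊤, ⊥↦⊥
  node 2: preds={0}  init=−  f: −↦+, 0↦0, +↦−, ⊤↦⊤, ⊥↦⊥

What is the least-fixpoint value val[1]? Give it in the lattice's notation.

0

Worklist (4 pops):
  #1 pop 0: in=− → 0 (was ⊥); enqueue []
  #2 pop 1: in=0 → 0 (was ⊥); enqueue [0]
  #3 pop 2: in=0 → ⊤ (was −); enqueue []
  #4 pop 0: in=⊤ → 0 (no change)

Fixpoint:
  val[0] = 0
  val[1] = 0
  val[2] = ⊤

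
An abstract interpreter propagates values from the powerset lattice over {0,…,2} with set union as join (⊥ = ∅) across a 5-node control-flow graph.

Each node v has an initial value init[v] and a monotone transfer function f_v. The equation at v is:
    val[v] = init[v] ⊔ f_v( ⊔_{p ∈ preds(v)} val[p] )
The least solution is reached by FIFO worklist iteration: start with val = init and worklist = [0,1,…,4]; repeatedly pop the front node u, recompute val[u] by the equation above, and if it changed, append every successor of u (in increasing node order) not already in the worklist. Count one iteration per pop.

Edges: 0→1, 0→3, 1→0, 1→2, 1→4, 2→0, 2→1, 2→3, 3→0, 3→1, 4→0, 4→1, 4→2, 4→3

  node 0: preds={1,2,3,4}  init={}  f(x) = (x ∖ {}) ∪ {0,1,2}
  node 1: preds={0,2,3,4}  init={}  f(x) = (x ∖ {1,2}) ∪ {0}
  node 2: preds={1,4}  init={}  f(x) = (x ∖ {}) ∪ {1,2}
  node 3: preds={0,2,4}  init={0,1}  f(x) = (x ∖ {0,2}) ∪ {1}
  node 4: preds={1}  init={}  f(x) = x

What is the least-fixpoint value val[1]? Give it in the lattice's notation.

Worklist (9 pops):
  #1 pop 0: in={0,1} → {0,1,2} (was {}); enqueue []
  #2 pop 1: in={0,1,2} → {0} (was {}); enqueue [0]
  #3 pop 2: in={0} → {0,1,2} (was {}); enqueue [1]
  #4 pop 3: in={0,1,2} → {0,1} (no change)
  #5 pop 4: in={0} → {0} (was {}); enqueue [2,3]
  #6 pop 0: in={0,1,2} → {0,1,2} (no change)
  #7 pop 1: in={0,1,2} → {0} (no change)
  #8 pop 2: in={0} → {0,1,2} (no change)
  #9 pop 3: in={0,1,2} → {0,1} (no change)

Fixpoint:
  val[0] = {0,1,2}
  val[1] = {0}
  val[2] = {0,1,2}
  val[3] = {0,1}
  val[4] = {0}

{0}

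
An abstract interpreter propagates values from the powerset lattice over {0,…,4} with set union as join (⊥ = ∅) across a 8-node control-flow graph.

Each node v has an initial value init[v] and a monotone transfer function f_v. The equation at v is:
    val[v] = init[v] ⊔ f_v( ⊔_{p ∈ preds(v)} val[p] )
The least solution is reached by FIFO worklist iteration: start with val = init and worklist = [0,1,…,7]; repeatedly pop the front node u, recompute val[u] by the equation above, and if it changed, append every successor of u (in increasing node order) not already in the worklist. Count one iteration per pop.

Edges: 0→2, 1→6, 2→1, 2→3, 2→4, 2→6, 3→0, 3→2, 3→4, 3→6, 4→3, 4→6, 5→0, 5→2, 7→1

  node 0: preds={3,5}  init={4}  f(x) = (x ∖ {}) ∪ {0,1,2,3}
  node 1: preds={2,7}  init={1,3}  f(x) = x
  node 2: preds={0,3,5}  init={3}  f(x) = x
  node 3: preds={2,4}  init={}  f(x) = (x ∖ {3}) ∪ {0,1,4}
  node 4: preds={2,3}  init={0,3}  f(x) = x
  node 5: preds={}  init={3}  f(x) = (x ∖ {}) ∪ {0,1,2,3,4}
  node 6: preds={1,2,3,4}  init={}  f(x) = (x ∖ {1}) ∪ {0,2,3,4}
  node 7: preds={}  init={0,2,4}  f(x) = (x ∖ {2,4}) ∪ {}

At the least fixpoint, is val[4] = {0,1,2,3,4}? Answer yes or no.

Worklist (12 pops):
  #1 pop 0: in={3} → {0,1,2,3,4} (was {4}); enqueue []
  #2 pop 1: in={0,2,3,4} → {0,1,2,3,4} (was {1,3}); enqueue []
  #3 pop 2: in={0,1,2,3,4} → {0,1,2,3,4} (was {3}); enqueue [1]
  #4 pop 3: in={0,1,2,3,4} → {0,1,2,4} (was {}); enqueue [0,2]
  #5 pop 4: in={0,1,2,3,4} → {0,1,2,3,4} (was {0,3}); enqueue [3]
  #6 pop 5: in={} → {0,1,2,3,4} (was {3}); enqueue []
  #7 pop 6: in={0,1,2,3,4} → {0,2,3,4} (was {}); enqueue []
  #8 pop 7: in={} → {0,2,4} (no change)
  #9 pop 1: in={0,1,2,3,4} → {0,1,2,3,4} (no change)
  #10 pop 0: in={0,1,2,3,4} → {0,1,2,3,4} (no change)
  #11 pop 2: in={0,1,2,3,4} → {0,1,2,3,4} (no change)
  #12 pop 3: in={0,1,2,3,4} → {0,1,2,4} (no change)

Fixpoint:
  val[0] = {0,1,2,3,4}
  val[1] = {0,1,2,3,4}
  val[2] = {0,1,2,3,4}
  val[3] = {0,1,2,4}
  val[4] = {0,1,2,3,4}
  val[5] = {0,1,2,3,4}
  val[6] = {0,2,3,4}
  val[7] = {0,2,4}

yes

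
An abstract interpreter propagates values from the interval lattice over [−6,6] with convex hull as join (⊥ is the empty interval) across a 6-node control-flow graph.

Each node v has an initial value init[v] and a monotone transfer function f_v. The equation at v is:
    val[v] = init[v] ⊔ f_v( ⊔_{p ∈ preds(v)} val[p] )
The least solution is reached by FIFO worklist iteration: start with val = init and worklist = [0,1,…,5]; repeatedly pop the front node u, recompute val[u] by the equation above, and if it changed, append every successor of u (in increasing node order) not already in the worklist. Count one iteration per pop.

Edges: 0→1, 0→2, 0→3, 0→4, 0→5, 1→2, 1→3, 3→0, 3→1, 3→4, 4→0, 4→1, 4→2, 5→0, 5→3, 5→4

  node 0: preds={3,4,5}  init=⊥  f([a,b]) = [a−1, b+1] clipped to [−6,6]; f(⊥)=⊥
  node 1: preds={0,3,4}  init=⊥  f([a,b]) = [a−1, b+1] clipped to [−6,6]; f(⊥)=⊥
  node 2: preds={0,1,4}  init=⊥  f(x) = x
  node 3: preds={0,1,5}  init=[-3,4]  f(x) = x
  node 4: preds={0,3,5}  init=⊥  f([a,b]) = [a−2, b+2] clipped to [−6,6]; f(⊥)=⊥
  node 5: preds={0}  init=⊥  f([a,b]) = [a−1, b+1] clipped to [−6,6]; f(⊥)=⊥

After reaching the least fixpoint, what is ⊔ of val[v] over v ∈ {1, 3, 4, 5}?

Iteration log — 16 steps:
  step 1. node 0  ⊔preds=[-3,4]  new=[-4,5]  old=⊥  +wl: 
  step 2. node 1  ⊔preds=[-4,5]  new=[-5,6]  old=⊥  +wl: 
  step 3. node 2  ⊔preds=[-5,6]  new=[-5,6]  old=⊥  +wl: 
  step 4. node 3  ⊔preds=[-5,6]  new=[-5,6]  old=[-3,4]  +wl: 0,1
  step 5. node 4  ⊔preds=[-5,6]  new=[-6,6]  old=⊥  +wl: 2
  step 6. node 5  ⊔preds=[-4,5]  new=[-5,6]  old=⊥  +wl: 3,4
  step 7. node 0  ⊔preds=[-6,6]  new=[-6,6]  old=[-4,5]  +wl: 5
  step 8. node 1  ⊔preds=[-6,6]  new=[-6,6]  old=[-5,6]  +wl: 
  step 9. node 2  ⊔preds=[-6,6]  new=[-6,6]  old=[-5,6]  +wl: 
  step 10. node 3  ⊔preds=[-6,6]  new=[-6,6]  old=[-5,6]  +wl: 0,1
  step 11. node 4  ⊔preds=[-6,6]  new=[-6,6]  stable
  step 12. node 5  ⊔preds=[-6,6]  new=[-6,6]  old=[-5,6]  +wl: 3,4
  step 13. node 0  ⊔preds=[-6,6]  new=[-6,6]  stable
  step 14. node 1  ⊔preds=[-6,6]  new=[-6,6]  stable
  step 15. node 3  ⊔preds=[-6,6]  new=[-6,6]  stable
  step 16. node 4  ⊔preds=[-6,6]  new=[-6,6]  stable

Least fixpoint reached:
  node 0: [-6,6]
  node 1: [-6,6]
  node 2: [-6,6]
  node 3: [-6,6]
  node 4: [-6,6]
  node 5: [-6,6]

[-6,6]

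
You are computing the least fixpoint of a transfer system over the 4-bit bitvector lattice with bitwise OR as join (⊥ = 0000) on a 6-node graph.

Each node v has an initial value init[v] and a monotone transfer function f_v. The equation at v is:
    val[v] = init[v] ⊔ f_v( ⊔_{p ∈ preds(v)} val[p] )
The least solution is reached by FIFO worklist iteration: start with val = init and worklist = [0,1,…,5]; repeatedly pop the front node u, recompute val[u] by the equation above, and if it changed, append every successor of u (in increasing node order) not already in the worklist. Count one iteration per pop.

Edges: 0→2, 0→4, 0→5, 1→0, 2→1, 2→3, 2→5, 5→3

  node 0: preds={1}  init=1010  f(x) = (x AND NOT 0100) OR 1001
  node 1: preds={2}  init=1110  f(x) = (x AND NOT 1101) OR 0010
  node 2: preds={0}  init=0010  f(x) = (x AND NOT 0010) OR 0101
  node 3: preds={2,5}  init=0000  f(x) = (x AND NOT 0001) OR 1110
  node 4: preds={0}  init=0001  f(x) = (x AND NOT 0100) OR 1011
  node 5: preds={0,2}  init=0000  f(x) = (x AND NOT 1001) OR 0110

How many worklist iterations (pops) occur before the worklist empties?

Trace (8 dequeues):
  [1] u=0 | in 1110 | out 1011 | prev 1010 | push {}
  [2] u=1 | in 0010 | out 1110 | ==
  [3] u=2 | in 1011 | out 1111 | prev 0010 | push {1}
  [4] u=3 | in 1111 | out 1110 | prev 0000 | push {}
  [5] u=4 | in 1011 | out 1011 | prev 0001 | push {}
  [6] u=5 | in 1111 | out 0110 | prev 0000 | push {3}
  [7] u=1 | in 1111 | out 1110 | ==
  [8] u=3 | in 1111 | out 1110 | ==

Converged values:
  [0] 1011
  [1] 1110
  [2] 1111
  [3] 1110
  [4] 1011
  [5] 0110

8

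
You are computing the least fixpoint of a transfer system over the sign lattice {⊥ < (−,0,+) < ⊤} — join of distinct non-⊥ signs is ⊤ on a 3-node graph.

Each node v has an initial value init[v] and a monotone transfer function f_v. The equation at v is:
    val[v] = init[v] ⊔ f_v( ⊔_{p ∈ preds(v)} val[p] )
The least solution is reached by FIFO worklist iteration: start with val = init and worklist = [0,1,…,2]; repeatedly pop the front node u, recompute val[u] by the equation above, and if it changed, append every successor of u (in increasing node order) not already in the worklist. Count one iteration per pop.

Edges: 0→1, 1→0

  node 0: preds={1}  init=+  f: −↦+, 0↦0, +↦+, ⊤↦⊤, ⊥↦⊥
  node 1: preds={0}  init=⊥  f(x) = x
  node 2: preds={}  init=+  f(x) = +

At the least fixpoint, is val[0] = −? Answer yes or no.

no

Worklist (4 pops):
  #1 pop 0: in=⊥ → + (no change)
  #2 pop 1: in=+ → + (was ⊥); enqueue [0]
  #3 pop 2: in=⊥ → + (no change)
  #4 pop 0: in=+ → + (no change)

Fixpoint:
  val[0] = +
  val[1] = +
  val[2] = +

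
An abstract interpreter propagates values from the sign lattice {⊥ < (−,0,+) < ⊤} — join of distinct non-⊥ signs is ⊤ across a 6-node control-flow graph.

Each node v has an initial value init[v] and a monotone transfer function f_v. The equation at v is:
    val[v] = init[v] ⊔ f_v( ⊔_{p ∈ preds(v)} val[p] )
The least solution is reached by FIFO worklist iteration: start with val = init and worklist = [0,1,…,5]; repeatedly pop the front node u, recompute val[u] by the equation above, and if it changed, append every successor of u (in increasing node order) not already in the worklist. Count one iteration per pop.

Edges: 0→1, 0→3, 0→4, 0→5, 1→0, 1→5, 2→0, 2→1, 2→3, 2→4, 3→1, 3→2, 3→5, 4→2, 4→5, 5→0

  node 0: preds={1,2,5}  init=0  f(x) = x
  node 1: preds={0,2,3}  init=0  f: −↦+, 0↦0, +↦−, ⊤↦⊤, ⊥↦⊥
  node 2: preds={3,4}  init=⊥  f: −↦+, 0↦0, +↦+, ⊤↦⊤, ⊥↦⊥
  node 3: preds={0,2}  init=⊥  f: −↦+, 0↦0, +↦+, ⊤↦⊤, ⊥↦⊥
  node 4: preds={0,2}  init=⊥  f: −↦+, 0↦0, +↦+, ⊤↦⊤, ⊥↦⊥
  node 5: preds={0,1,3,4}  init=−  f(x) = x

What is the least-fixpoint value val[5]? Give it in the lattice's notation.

Iteration log — 13 steps:
  step 1. node 0  ⊔preds=⊤  new=⊤  old=0  +wl: 
  step 2. node 1  ⊔preds=⊤  new=⊤  old=0  +wl: 0
  step 3. node 2  ⊔preds=⊥  new=⊥  stable
  step 4. node 3  ⊔preds=⊤  new=⊤  old=⊥  +wl: 1,2
  step 5. node 4  ⊔preds=⊤  new=⊤  old=⊥  +wl: 
  step 6. node 5  ⊔preds=⊤  new=⊤  old=−  +wl: 
  step 7. node 0  ⊔preds=⊤  new=⊤  stable
  step 8. node 1  ⊔preds=⊤  new=⊤  stable
  step 9. node 2  ⊔preds=⊤  new=⊤  old=⊥  +wl: 0,1,3,4
  step 10. node 0  ⊔preds=⊤  new=⊤  stable
  step 11. node 1  ⊔preds=⊤  new=⊤  stable
  step 12. node 3  ⊔preds=⊤  new=⊤  stable
  step 13. node 4  ⊔preds=⊤  new=⊤  stable

Least fixpoint reached:
  node 0: ⊤
  node 1: ⊤
  node 2: ⊤
  node 3: ⊤
  node 4: ⊤
  node 5: ⊤

⊤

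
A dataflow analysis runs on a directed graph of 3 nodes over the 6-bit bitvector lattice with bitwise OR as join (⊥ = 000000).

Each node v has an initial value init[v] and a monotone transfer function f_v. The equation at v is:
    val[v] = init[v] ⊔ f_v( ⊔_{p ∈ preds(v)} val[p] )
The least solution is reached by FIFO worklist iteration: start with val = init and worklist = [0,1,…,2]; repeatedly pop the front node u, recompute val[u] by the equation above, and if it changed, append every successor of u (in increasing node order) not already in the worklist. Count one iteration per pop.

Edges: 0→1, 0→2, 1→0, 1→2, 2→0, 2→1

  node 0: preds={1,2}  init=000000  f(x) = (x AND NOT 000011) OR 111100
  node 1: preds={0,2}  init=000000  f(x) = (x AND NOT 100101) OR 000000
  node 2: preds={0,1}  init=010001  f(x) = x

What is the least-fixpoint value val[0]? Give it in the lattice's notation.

111100

Worklist (5 pops):
  #1 pop 0: in=010001 → 111100 (was 000000); enqueue []
  #2 pop 1: in=111101 → 011000 (was 000000); enqueue [0]
  #3 pop 2: in=111100 → 111101 (was 010001); enqueue [1]
  #4 pop 0: in=111101 → 111100 (no change)
  #5 pop 1: in=111101 → 011000 (no change)

Fixpoint:
  val[0] = 111100
  val[1] = 011000
  val[2] = 111101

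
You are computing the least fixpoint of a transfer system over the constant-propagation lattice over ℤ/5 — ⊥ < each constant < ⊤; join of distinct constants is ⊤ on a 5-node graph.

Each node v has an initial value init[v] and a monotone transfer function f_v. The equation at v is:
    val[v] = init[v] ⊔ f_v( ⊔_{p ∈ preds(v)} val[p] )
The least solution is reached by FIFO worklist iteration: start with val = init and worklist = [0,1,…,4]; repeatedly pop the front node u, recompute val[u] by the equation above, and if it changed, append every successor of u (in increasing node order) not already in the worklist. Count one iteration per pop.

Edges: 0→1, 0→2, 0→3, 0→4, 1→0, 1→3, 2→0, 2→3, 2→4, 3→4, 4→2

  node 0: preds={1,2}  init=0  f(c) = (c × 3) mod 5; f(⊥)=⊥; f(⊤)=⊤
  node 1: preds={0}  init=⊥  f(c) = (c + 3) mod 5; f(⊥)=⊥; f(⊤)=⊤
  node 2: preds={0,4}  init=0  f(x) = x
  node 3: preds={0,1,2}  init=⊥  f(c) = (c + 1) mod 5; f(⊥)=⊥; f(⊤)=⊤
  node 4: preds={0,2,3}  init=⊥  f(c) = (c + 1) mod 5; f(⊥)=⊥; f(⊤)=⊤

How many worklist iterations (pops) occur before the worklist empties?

11

Worklist (11 pops):
  #1 pop 0: in=0 → 0 (no change)
  #2 pop 1: in=0 → 3 (was ⊥); enqueue [0]
  #3 pop 2: in=0 → 0 (no change)
  #4 pop 3: in=⊤ → ⊤ (was ⊥); enqueue []
  #5 pop 4: in=⊤ → ⊤ (was ⊥); enqueue [2]
  #6 pop 0: in=⊤ → ⊤ (was 0); enqueue [1,3,4]
  #7 pop 2: in=⊤ → ⊤ (was 0); enqueue [0]
  #8 pop 1: in=⊤ → ⊤ (was 3); enqueue []
  #9 pop 3: in=⊤ → ⊤ (no change)
  #10 pop 4: in=⊤ → ⊤ (no change)
  #11 pop 0: in=⊤ → ⊤ (no change)

Fixpoint:
  val[0] = ⊤
  val[1] = ⊤
  val[2] = ⊤
  val[3] = ⊤
  val[4] = ⊤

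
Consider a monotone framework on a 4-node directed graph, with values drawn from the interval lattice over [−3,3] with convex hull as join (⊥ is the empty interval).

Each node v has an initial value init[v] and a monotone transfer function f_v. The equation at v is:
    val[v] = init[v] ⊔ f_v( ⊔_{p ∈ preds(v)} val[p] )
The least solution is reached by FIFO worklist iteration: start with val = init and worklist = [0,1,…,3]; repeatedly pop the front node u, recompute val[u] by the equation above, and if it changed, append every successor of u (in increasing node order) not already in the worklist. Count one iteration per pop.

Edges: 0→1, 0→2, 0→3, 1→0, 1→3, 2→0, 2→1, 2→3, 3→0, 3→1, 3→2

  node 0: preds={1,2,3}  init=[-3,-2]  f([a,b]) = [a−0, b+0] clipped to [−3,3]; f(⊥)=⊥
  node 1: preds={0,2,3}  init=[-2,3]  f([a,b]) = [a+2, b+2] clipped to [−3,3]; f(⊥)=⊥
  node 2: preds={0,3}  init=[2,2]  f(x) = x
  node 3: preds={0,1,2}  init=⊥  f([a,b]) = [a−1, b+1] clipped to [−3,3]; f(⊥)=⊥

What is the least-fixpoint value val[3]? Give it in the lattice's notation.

Worklist (7 pops):
  #1 pop 0: in=[-2,3] → [-3,3] (was [-3,-2]); enqueue []
  #2 pop 1: in=[-3,3] → [-2,3] (no change)
  #3 pop 2: in=[-3,3] → [-3,3] (was [2,2]); enqueue [0,1]
  #4 pop 3: in=[-3,3] → [-3,3] (was ⊥); enqueue [2]
  #5 pop 0: in=[-3,3] → [-3,3] (no change)
  #6 pop 1: in=[-3,3] → [-2,3] (no change)
  #7 pop 2: in=[-3,3] → [-3,3] (no change)

Fixpoint:
  val[0] = [-3,3]
  val[1] = [-2,3]
  val[2] = [-3,3]
  val[3] = [-3,3]

[-3,3]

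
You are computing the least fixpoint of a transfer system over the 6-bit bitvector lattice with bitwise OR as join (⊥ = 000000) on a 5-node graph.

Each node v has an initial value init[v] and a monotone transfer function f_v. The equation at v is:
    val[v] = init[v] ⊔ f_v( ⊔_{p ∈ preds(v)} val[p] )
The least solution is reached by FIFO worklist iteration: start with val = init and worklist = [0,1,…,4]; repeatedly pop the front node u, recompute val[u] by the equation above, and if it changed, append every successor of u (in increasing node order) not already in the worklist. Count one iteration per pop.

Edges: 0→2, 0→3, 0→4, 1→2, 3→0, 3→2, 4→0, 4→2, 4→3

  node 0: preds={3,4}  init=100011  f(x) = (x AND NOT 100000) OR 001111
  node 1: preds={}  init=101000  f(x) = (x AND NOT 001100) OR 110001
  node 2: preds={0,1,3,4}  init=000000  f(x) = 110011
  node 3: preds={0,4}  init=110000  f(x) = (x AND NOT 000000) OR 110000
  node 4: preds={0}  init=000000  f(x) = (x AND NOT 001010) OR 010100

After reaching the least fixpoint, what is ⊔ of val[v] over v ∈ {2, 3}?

111111

Trace (8 dequeues):
  [1] u=0 | in 110000 | out 111111 | prev 100011 | push {}
  [2] u=1 | in 000000 | out 111001 | prev 101000 | push {}
  [3] u=2 | in 111111 | out 110011 | prev 000000 | push {}
  [4] u=3 | in 111111 | out 111111 | prev 110000 | push {0,2}
  [5] u=4 | in 111111 | out 110101 | prev 000000 | push {3}
  [6] u=0 | in 111111 | out 111111 | ==
  [7] u=2 | in 111111 | out 110011 | ==
  [8] u=3 | in 111111 | out 111111 | ==

Converged values:
  [0] 111111
  [1] 111001
  [2] 110011
  [3] 111111
  [4] 110101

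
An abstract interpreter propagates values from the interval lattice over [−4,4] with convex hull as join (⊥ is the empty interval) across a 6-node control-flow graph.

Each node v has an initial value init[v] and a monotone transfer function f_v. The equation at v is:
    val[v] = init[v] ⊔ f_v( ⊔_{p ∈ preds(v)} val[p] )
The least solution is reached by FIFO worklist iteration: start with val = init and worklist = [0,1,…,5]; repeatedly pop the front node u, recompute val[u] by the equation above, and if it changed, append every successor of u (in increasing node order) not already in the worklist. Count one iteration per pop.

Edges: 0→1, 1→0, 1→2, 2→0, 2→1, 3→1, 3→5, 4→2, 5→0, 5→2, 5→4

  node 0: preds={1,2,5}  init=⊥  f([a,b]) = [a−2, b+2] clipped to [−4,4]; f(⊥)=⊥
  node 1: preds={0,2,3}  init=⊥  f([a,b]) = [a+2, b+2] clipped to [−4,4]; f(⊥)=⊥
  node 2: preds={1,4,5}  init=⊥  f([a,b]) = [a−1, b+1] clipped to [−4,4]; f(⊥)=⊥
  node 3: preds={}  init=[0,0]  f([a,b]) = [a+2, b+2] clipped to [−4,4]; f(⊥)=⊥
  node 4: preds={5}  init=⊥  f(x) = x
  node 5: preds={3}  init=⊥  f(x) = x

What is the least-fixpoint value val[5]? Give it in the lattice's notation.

Iteration log — 19 steps:
  step 1. node 0  ⊔preds=⊥  new=⊥  stable
  step 2. node 1  ⊔preds=[0,0]  new=[2,2]  old=⊥  +wl: 0
  step 3. node 2  ⊔preds=[2,2]  new=[1,3]  old=⊥  +wl: 1
  step 4. node 3  ⊔preds=⊥  new=[0,0]  stable
  step 5. node 4  ⊔preds=⊥  new=⊥  stable
  step 6. node 5  ⊔preds=[0,0]  new=[0,0]  old=⊥  +wl: 2,4
  step 7. node 0  ⊔preds=[0,3]  new=[-2,4]  old=⊥  +wl: 
  step 8. node 1  ⊔preds=[-2,4]  new=[0,4]  old=[2,2]  +wl: 0
  step 9. node 2  ⊔preds=[0,4]  new=[-1,4]  old=[1,3]  +wl: 1
  step 10. node 4  ⊔preds=[0,0]  new=[0,0]  old=⊥  +wl: 2
  step 11. node 0  ⊔preds=[-1,4]  new=[-3,4]  old=[-2,4]  +wl: 
  step 12. node 1  ⊔preds=[-3,4]  new=[-1,4]  old=[0,4]  +wl: 0
  step 13. node 2  ⊔preds=[-1,4]  new=[-2,4]  old=[-1,4]  +wl: 1
  step 14. node 0  ⊔preds=[-2,4]  new=[-4,4]  old=[-3,4]  +wl: 
  step 15. node 1  ⊔preds=[-4,4]  new=[-2,4]  old=[-1,4]  +wl: 0,2
  step 16. node 0  ⊔preds=[-2,4]  new=[-4,4]  stable
  step 17. node 2  ⊔preds=[-2,4]  new=[-3,4]  old=[-2,4]  +wl: 0,1
  step 18. node 0  ⊔preds=[-3,4]  new=[-4,4]  stable
  step 19. node 1  ⊔preds=[-4,4]  new=[-2,4]  stable

Least fixpoint reached:
  node 0: [-4,4]
  node 1: [-2,4]
  node 2: [-3,4]
  node 3: [0,0]
  node 4: [0,0]
  node 5: [0,0]

[0,0]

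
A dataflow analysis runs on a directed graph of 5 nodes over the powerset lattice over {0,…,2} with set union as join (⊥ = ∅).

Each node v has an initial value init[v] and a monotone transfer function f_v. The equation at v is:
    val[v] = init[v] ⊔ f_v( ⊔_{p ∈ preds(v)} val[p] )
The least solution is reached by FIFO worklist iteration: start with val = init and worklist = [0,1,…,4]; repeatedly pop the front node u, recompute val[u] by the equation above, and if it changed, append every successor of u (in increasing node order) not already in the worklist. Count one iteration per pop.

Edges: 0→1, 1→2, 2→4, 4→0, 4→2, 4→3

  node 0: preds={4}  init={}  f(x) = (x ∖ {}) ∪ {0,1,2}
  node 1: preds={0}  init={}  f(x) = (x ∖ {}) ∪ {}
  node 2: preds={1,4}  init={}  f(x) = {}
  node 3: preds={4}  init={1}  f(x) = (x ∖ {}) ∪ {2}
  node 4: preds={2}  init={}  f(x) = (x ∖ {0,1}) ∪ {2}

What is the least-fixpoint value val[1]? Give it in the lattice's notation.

{0,1,2}

Trace (8 dequeues):
  [1] u=0 | in {} | out {0,1,2} | prev {} | push {}
  [2] u=1 | in {0,1,2} | out {0,1,2} | prev {} | push {}
  [3] u=2 | in {0,1,2} | out {} | ==
  [4] u=3 | in {} | out {1,2} | prev {1} | push {}
  [5] u=4 | in {} | out {2} | prev {} | push {0,2,3}
  [6] u=0 | in {2} | out {0,1,2} | ==
  [7] u=2 | in {0,1,2} | out {} | ==
  [8] u=3 | in {2} | out {1,2} | ==

Converged values:
  [0] {0,1,2}
  [1] {0,1,2}
  [2] {}
  [3] {1,2}
  [4] {2}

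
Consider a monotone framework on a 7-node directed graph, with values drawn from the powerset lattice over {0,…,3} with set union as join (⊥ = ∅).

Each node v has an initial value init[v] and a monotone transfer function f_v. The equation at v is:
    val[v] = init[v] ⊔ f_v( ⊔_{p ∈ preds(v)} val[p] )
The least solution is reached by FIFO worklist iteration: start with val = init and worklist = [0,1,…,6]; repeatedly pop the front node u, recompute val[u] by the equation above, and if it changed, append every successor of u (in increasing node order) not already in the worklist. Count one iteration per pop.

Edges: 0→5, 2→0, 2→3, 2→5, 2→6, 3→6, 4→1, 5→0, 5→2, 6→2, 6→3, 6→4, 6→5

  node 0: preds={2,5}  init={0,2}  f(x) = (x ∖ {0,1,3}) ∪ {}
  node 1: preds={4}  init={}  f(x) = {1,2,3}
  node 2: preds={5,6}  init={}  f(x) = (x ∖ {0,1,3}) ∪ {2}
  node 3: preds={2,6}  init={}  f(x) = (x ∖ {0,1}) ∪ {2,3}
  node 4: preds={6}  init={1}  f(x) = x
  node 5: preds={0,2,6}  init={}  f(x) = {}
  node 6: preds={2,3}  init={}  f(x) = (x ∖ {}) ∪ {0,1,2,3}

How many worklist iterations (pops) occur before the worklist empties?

13

Iteration log — 13 steps:
  step 1. node 0  ⊔preds={}  new={0,2}  stable
  step 2. node 1  ⊔preds={1}  new={1,2,3}  old={}  +wl: 
  step 3. node 2  ⊔preds={}  new={2}  old={}  +wl: 0
  step 4. node 3  ⊔preds={2}  new={2,3}  old={}  +wl: 
  step 5. node 4  ⊔preds={}  new={1}  stable
  step 6. node 5  ⊔preds={0,2}  new={}  stable
  step 7. node 6  ⊔preds={2,3}  new={0,1,2,3}  old={}  +wl: 2,3,4,5
  step 8. node 0  ⊔preds={2}  new={0,2}  stable
  step 9. node 2  ⊔preds={0,1,2,3}  new={2}  stable
  step 10. node 3  ⊔preds={0,1,2,3}  new={2,3}  stable
  step 11. node 4  ⊔preds={0,1,2,3}  new={0,1,2,3}  old={1}  +wl: 1
  step 12. node 5  ⊔preds={0,1,2,3}  new={}  stable
  step 13. node 1  ⊔preds={0,1,2,3}  new={1,2,3}  stable

Least fixpoint reached:
  node 0: {0,2}
  node 1: {1,2,3}
  node 2: {2}
  node 3: {2,3}
  node 4: {0,1,2,3}
  node 5: {}
  node 6: {0,1,2,3}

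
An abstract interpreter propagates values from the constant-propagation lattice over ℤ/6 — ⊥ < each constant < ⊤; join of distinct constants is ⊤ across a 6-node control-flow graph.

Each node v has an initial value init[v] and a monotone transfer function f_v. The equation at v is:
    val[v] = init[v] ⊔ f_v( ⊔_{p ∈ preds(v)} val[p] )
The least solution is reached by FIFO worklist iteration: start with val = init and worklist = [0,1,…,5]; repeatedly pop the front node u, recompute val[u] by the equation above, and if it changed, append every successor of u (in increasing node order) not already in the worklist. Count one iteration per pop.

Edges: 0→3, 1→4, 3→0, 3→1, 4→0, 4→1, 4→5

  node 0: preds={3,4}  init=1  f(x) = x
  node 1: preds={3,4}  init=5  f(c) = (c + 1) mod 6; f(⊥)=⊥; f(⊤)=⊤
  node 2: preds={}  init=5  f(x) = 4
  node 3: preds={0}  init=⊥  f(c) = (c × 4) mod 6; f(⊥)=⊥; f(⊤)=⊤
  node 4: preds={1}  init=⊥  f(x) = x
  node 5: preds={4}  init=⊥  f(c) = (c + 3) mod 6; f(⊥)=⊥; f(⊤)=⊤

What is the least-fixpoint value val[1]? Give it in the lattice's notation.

Iteration log — 13 steps:
  step 1. node 0  ⊔preds=⊥  new=1  stable
  step 2. node 1  ⊔preds=⊥  new=5  stable
  step 3. node 2  ⊔preds=⊥  new=⊤  old=5  +wl: 
  step 4. node 3  ⊔preds=1  new=4  old=⊥  +wl: 0,1
  step 5. node 4  ⊔preds=5  new=5  old=⊥  +wl: 
  step 6. node 5  ⊔preds=5  new=2  old=⊥  +wl: 
  step 7. node 0  ⊔preds=⊤  new=⊤  old=1  +wl: 3
  step 8. node 1  ⊔preds=⊤  new=⊤  old=5  +wl: 4
  step 9. node 3  ⊔preds=⊤  new=⊤  old=4  +wl: 0,1
  step 10. node 4  ⊔preds=⊤  new=⊤  old=5  +wl: 5
  step 11. node 0  ⊔preds=⊤  new=⊤  stable
  step 12. node 1  ⊔preds=⊤  new=⊤  stable
  step 13. node 5  ⊔preds=⊤  new=⊤  old=2  +wl: 

Least fixpoint reached:
  node 0: ⊤
  node 1: ⊤
  node 2: ⊤
  node 3: ⊤
  node 4: ⊤
  node 5: ⊤

⊤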